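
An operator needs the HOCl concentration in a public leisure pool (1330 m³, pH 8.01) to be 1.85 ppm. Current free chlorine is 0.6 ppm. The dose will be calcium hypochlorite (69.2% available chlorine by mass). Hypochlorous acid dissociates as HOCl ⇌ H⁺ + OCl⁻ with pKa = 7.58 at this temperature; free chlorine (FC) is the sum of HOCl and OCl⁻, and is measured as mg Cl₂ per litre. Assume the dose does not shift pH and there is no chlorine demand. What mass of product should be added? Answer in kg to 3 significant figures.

12.0 kg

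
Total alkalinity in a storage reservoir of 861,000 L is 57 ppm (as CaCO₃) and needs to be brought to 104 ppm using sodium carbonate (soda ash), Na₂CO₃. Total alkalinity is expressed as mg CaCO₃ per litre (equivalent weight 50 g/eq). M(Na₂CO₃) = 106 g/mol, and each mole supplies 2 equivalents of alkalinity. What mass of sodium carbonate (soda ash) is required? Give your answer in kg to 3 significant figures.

Alkalinity to add: (104 − 57) = 47 mg/L as CaCO₃ × 861,000 L = 40,470 g as CaCO₃.
Equivalents: 40,470 g ÷ 50 g/eq = 809.3 eq.
Each mole of Na₂CO₃ supplies 2 eq, so 809.3 / 2 = 404.7 mol.
Mass: 404.7 mol × 106 g/mol = 42,900 g.

42.9 kg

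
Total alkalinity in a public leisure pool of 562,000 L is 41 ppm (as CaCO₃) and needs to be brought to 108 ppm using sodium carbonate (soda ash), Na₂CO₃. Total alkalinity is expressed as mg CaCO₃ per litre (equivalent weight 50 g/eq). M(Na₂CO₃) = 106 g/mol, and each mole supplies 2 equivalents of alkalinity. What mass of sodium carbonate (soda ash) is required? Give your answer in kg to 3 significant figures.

39.9 kg

Alkalinity to add: (108 − 41) = 67 mg/L as CaCO₃ × 562,000 L = 37,650 g as CaCO₃.
Equivalents: 37,650 g ÷ 50 g/eq = 753.1 eq.
Each mole of Na₂CO₃ supplies 2 eq, so 753.1 / 2 = 376.5 mol.
Mass: 376.5 mol × 106 g/mol = 39,910 g.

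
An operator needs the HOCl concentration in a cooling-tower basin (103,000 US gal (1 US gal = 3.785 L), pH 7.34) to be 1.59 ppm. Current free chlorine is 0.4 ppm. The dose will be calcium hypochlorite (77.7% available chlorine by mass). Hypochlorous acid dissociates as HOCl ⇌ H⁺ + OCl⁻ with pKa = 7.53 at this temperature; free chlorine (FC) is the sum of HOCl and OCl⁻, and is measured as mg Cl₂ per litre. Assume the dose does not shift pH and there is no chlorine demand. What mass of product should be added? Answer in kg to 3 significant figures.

1.11 kg

Volume: 103,000 US gal × 3.785 L/gal = 389,855 L.
[OCl⁻]/[HOCl] = 10^(pH − pKa) = 10^(7.34 − 7.53) = 0.6457; fraction as HOCl = 1/(1 + 0.6457) = 0.6077.
Free chlorine required for 1.59 ppm HOCl: 1.59 / 0.6077 = 2.617 ppm.
FC to add: 2.617 − 0.4 = 2.217 mg/L as Cl₂.
Cl₂ equivalent: 2.217 mg/L × 389,855 L = 864.1 g.
Product at 77.7% available Cl: 864.1 / 0.777 = 1112 g.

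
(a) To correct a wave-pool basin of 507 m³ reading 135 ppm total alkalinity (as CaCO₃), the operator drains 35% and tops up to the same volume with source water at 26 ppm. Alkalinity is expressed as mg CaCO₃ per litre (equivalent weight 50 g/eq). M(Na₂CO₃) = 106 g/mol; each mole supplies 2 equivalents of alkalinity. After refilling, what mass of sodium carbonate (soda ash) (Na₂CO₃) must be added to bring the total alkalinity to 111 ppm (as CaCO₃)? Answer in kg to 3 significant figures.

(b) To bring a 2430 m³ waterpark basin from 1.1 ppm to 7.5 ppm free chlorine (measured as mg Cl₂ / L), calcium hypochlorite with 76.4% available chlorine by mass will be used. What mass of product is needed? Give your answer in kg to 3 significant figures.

(a) 7.60 kg; (b) 20.4 kg

(a) Volume: 507 m³ = 507,000 L.
(a) After draining 35% and refilling: 135 × 0.65 + 26 × 0.35 = 96.85 ppm.
(a) Deficit to target: 111 − 96.85 = 14.15 mg/L.
(a) As CaCO₃: 14.15 mg/L × 507,000 L = 7174 g; ÷ 50 g/eq ÷ 2 = 71.74 mol Na₂CO₃.
(a) Mass: 71.74 × 106 = 7604 g.

(b) Volume: 2430 m³ = 2,430,000 L.
(b) Chlorine deficit: 7.5 − 1.1 = 6.4 ppm = 6.4 mg/L as Cl₂.
(b) Cl₂ equivalent needed: 6.4 mg/L × 2,430,000 L = 15,550,000 mg = 15,550 g.
(b) Product at 76.4% available chlorine: 15,550 / 0.764 = 20,360 g.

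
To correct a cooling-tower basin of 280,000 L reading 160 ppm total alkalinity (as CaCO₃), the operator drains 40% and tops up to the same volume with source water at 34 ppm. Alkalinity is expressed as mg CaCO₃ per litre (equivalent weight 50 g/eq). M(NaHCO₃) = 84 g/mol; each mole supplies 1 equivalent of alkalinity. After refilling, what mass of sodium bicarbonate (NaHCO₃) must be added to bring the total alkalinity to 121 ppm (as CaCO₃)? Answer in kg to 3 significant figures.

After draining 40% and refilling: 160 × 0.60 + 34 × 0.40 = 109.6 ppm.
Deficit to target: 121 − 109.6 = 11.4 mg/L.
As CaCO₃: 11.4 mg/L × 280,000 L = 3192 g; ÷ 50 g/eq ÷ 1 = 63.84 mol NaHCO₃.
Mass: 63.84 × 84 = 5363 g.

5.36 kg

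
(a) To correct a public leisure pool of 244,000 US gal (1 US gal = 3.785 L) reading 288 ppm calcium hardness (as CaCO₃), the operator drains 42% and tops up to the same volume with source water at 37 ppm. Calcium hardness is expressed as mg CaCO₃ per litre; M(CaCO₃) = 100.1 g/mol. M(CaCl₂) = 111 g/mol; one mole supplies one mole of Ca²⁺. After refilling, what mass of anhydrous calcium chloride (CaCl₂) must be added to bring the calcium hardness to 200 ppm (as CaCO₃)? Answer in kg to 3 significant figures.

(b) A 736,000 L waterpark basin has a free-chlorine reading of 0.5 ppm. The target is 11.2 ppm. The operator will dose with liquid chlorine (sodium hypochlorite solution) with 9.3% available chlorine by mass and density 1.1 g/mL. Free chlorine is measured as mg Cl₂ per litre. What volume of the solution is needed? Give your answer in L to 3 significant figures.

(a) Volume: 244,000 US gal × 3.785 L/gal = 923,540 L.
(a) After draining 42% and refilling: 288 × 0.58 + 37 × 0.42 = 182.58 ppm.
(a) Deficit to target: 200 − 182.58 = 17.42 mg/L.
(a) As CaCO₃: 17.42 mg/L × 923,540 L = 16,090 g; ÷ 100.1 = 160.7 mol Ca²⁺.
(a) Mass: 160.7 × 111 = 17,840 g.

(b) Chlorine deficit: 11.2 − 0.5 = 10.7 ppm = 10.7 mg/L as Cl₂.
(b) Cl₂ equivalent needed: 10.7 mg/L × 736,000 L = 7,875,000 mg = 7875 g.
(b) Product at 9.3% available chlorine: 7875 / 0.093 = 84,680 g.
(b) Volume at density 1.1 g/mL: 84,680 g ÷ 1.1 g/mL = 76,980 mL.

(a) 17.8 kg; (b) 77.0 L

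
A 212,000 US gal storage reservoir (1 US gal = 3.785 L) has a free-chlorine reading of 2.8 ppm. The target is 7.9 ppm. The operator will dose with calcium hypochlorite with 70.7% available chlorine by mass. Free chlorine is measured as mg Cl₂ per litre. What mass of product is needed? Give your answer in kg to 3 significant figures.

5.79 kg

Volume: 212,000 US gal × 3.785 L/gal = 802,420 L.
Chlorine deficit: 7.9 − 2.8 = 5.1 ppm = 5.1 mg/L as Cl₂.
Cl₂ equivalent needed: 5.1 mg/L × 802,420 L = 4,092,000 mg = 4092 g.
Product at 70.7% available chlorine: 4092 / 0.707 = 5788 g.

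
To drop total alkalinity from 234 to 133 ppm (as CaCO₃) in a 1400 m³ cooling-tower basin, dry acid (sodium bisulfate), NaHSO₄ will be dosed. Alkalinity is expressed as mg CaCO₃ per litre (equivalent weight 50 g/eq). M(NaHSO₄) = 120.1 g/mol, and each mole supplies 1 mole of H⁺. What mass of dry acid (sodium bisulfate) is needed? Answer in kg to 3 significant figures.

340 kg

Volume: 1400 m³ = 1,400,000 L.
Alkalinity to neutralize: (234 − 133) = 101 mg/L as CaCO₃ × 1,400,000 L = 141,400 g as CaCO₃.
Equivalents of H⁺ required: 141,400 ÷ 50 g/eq = 2828 eq = 2828 mol NaHSO₄.
Mass of NaHSO₄: 2828 × 120.1 = 339,600 g.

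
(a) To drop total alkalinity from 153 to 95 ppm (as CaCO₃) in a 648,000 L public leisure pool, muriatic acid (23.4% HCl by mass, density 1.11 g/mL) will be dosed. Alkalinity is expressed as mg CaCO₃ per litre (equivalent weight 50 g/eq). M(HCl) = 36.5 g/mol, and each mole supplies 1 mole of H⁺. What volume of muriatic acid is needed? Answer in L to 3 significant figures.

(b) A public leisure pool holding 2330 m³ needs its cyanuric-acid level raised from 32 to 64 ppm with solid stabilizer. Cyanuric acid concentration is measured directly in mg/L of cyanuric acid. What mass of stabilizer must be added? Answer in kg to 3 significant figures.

(a) Alkalinity to neutralize: (153 − 95) = 58 mg/L as CaCO₃ × 648,000 L = 37,580 g as CaCO₃.
(a) Equivalents of H⁺ required: 37,580 ÷ 50 g/eq = 751.7 eq = 751.7 mol HCl.
(a) Mass of HCl: 751.7 × 36.5 = 27,440 g.
(a) Mass of 23.4% solution: 27,440 / 0.234 = 117,200 g.
(a) Volume: 117,200 g ÷ 1.11 g/mL = 105,600 mL.

(b) Volume: 2330 m³ = 2,330,000 L.
(b) CYA to add: (64 − 32) = 32 mg/L × 2,330,000 L = 74,560 g cyanuric acid.

(a) 106 L; (b) 74.6 kg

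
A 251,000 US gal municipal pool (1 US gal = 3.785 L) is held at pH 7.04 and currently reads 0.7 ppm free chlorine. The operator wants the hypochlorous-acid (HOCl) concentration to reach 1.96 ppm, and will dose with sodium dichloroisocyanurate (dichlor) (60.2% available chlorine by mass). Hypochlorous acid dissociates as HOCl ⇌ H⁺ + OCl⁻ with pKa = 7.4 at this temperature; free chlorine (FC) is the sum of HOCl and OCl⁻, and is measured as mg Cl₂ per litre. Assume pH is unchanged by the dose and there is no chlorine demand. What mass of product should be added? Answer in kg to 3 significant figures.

3.34 kg

Volume: 251,000 US gal × 3.785 L/gal = 950,035 L.
[OCl⁻]/[HOCl] = 10^(pH − pKa) = 10^(7.04 − 7.4) = 0.4365; fraction as HOCl = 1/(1 + 0.4365) = 0.6961.
Free chlorine required for 1.96 ppm HOCl: 1.96 / 0.6961 = 2.816 ppm.
FC to add: 2.816 − 0.7 = 2.116 mg/L as Cl₂.
Cl₂ equivalent: 2.116 mg/L × 950,035 L = 2010 g.
Product at 60.2% available Cl: 2010 / 0.602 = 3339 g.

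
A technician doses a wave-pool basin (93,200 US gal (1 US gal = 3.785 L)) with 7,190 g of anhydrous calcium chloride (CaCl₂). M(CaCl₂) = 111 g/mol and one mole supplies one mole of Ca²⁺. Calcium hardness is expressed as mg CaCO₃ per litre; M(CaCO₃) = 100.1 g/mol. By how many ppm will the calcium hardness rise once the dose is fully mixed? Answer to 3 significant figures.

18.4 ppm

Volume: 93,200 US gal × 3.785 L/gal = 352,762 L.
Moles of Ca²⁺: 7,190 g ÷ 111 g/mol = 64.77 mol.
As CaCO₃: 64.77 mol × 100.1 g/mol = 6484 g.
Rise: 6484 g / 352,762 L × 1000 = 18.38 mg/L.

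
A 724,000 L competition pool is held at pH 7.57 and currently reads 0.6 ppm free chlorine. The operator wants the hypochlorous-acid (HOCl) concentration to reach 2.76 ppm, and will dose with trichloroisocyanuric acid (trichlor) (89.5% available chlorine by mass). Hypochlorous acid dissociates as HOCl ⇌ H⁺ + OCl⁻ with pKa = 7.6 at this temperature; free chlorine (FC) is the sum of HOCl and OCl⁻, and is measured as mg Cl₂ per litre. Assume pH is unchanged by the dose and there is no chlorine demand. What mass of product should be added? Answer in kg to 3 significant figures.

3.83 kg

[OCl⁻]/[HOCl] = 10^(pH − pKa) = 10^(7.57 − 7.6) = 0.9333; fraction as HOCl = 1/(1 + 0.9333) = 0.5173.
Free chlorine required for 2.76 ppm HOCl: 2.76 / 0.5173 = 5.336 ppm.
FC to add: 5.336 − 0.6 = 4.736 mg/L as Cl₂.
Cl₂ equivalent: 4.736 mg/L × 724,000 L = 3429 g.
Product at 89.5% available Cl: 3429 / 0.895 = 3831 g.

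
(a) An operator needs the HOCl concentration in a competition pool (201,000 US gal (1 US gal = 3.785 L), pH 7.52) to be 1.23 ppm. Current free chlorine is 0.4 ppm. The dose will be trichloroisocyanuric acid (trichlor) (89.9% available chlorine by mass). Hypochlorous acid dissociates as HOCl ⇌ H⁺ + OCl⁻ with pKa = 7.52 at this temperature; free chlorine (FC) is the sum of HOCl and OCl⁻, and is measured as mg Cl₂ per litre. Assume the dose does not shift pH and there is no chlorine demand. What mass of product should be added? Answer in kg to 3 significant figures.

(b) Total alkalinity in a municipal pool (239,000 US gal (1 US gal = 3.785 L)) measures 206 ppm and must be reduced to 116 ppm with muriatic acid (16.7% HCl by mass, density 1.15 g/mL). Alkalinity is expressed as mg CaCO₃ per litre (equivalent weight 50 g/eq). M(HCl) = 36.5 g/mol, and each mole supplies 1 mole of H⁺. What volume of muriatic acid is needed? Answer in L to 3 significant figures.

(a) 1.74 kg; (b) 309 L

(a) Volume: 201,000 US gal × 3.785 L/gal = 760,785 L.
(a) [OCl⁻]/[HOCl] = 10^(pH − pKa) = 10^(7.52 − 7.52) = 1; fraction as HOCl = 1/(1 + 1) = 0.5.
(a) Free chlorine required for 1.23 ppm HOCl: 1.23 / 0.5 = 2.46 ppm.
(a) FC to add: 2.46 − 0.4 = 2.06 mg/L as Cl₂.
(a) Cl₂ equivalent: 2.06 mg/L × 760,785 L = 1567 g.
(a) Product at 89.9% available Cl: 1567 / 0.899 = 1743 g.

(b) Volume: 239,000 US gal × 3.785 L/gal = 904,615 L.
(b) Alkalinity to neutralize: (206 − 116) = 90 mg/L as CaCO₃ × 904,615 L = 81,420 g as CaCO₃.
(b) Equivalents of H⁺ required: 81,420 ÷ 50 g/eq = 1628 eq = 1628 mol HCl.
(b) Mass of HCl: 1628 × 36.5 = 59,430 g.
(b) Mass of 16.7% solution: 59,430 / 0.167 = 355,900 g.
(b) Volume: 355,900 g ÷ 1.15 g/mL = 309,500 mL.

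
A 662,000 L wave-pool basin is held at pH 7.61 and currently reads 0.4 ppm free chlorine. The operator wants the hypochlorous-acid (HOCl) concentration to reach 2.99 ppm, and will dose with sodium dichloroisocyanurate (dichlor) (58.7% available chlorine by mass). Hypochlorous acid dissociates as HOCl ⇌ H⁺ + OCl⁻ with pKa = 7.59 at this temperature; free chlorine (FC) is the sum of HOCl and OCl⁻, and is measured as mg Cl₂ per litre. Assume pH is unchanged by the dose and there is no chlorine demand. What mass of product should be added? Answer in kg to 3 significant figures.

6.45 kg

[OCl⁻]/[HOCl] = 10^(pH − pKa) = 10^(7.61 − 7.59) = 1.047; fraction as HOCl = 1/(1 + 1.047) = 0.4885.
Free chlorine required for 2.99 ppm HOCl: 2.99 / 0.4885 = 6.121 ppm.
FC to add: 6.121 − 0.4 = 5.721 mg/L as Cl₂.
Cl₂ equivalent: 5.721 mg/L × 662,000 L = 3787 g.
Product at 58.7% available Cl: 3787 / 0.587 = 6452 g.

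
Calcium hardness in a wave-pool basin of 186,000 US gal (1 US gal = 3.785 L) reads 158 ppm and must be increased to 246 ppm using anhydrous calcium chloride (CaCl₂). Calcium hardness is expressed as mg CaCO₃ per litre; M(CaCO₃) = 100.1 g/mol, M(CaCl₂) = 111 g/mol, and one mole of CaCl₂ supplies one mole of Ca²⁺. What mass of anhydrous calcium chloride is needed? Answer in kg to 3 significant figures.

Volume: 186,000 US gal × 3.785 L/gal = 704,010 L.
Hardness to add: (246 − 158) = 88 mg/L as CaCO₃ × 704,010 L = 61,950 g as CaCO₃.
Moles of Ca²⁺ (1 mol Ca²⁺ ≡ 1 mol CaCO₃): 61,950 / 100.1 g/mol = 618.9 mol.
Mass of CaCl₂: 618.9 × 111 = 68,700 g.

68.7 kg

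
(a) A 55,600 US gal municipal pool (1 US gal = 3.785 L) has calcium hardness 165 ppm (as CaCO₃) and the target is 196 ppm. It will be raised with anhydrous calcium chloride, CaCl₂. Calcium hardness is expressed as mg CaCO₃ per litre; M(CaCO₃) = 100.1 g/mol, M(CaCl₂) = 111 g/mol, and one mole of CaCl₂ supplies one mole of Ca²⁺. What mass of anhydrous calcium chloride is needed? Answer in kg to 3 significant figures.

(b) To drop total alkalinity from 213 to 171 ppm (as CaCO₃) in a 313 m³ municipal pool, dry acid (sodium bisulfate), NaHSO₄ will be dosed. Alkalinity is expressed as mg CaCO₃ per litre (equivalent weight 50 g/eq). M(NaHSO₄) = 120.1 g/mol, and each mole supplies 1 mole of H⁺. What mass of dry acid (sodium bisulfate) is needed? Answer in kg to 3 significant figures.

(a) 7.23 kg; (b) 31.6 kg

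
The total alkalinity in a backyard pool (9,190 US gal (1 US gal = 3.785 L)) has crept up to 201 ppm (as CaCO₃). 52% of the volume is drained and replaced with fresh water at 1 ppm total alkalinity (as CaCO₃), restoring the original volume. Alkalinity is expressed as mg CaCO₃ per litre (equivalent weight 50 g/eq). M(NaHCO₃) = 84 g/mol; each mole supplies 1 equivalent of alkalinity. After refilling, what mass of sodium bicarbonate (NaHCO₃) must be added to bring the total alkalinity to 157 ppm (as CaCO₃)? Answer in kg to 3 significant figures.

Volume: 9,190 US gal × 3.785 L/gal = 34,784 L.
After draining 52% and refilling: 201 × 0.48 + 1 × 0.52 = 97 ppm.
Deficit to target: 157 − 97 = 60 mg/L.
As CaCO₃: 60 mg/L × 34,784 L = 2087 g; ÷ 50 g/eq ÷ 1 = 41.74 mol NaHCO₃.
Mass: 41.74 × 84 = 3506 g.

3.51 kg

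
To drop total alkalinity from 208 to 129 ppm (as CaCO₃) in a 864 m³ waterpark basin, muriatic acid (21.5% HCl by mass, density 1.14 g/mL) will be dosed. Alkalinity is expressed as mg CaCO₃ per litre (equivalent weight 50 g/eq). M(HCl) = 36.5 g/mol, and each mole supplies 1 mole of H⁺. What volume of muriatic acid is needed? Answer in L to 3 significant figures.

203 L

Volume: 864 m³ = 864,000 L.
Alkalinity to neutralize: (208 − 129) = 79 mg/L as CaCO₃ × 864,000 L = 68,260 g as CaCO₃.
Equivalents of H⁺ required: 68,260 ÷ 50 g/eq = 1365 eq = 1365 mol HCl.
Mass of HCl: 1365 × 36.5 = 49,830 g.
Mass of 21.5% solution: 49,830 / 0.215 = 231,800 g.
Volume: 231,800 g ÷ 1.14 g/mL = 203,300 mL.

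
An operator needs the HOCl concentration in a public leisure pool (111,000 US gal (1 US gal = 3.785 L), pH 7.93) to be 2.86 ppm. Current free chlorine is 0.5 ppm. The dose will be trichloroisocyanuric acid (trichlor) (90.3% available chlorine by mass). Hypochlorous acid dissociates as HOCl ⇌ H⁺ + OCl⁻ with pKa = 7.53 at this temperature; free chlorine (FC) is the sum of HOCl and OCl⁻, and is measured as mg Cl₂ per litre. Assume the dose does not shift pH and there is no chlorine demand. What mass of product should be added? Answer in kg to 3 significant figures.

4.44 kg

Volume: 111,000 US gal × 3.785 L/gal = 420,135 L.
[OCl⁻]/[HOCl] = 10^(pH − pKa) = 10^(7.93 − 7.53) = 2.512; fraction as HOCl = 1/(1 + 2.512) = 0.2847.
Free chlorine required for 2.86 ppm HOCl: 2.86 / 0.2847 = 10.04 ppm.
FC to add: 10.04 − 0.5 = 9.544 mg/L as Cl₂.
Cl₂ equivalent: 9.544 mg/L × 420,135 L = 4010 g.
Product at 90.3% available Cl: 4010 / 0.903 = 4440 g.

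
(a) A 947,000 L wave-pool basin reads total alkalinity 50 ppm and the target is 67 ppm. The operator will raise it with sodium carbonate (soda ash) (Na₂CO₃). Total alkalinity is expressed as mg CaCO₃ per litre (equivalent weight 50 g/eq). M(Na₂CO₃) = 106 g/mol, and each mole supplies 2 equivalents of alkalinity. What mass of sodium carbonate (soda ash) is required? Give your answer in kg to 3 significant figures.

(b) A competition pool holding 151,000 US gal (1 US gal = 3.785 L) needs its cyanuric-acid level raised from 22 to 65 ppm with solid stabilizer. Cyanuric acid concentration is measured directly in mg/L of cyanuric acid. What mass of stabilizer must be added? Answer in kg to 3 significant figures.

(a) 17.1 kg; (b) 24.6 kg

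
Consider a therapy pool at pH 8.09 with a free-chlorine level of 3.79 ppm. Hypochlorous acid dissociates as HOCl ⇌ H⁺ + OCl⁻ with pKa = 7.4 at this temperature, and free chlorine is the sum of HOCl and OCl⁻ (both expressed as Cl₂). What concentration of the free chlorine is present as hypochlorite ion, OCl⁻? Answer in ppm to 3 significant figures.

3.15 ppm

[OCl⁻]/[HOCl] = 10^(pH − pKa) = 10^(8.09 − 7.4) = 10^0.69 = 4.898.
Fraction as HOCl = 1 / (1 + 4.898) = 0.1696.
OCl⁻ = (1 − 0.1696) × 3.79 ppm = 3.147 ppm.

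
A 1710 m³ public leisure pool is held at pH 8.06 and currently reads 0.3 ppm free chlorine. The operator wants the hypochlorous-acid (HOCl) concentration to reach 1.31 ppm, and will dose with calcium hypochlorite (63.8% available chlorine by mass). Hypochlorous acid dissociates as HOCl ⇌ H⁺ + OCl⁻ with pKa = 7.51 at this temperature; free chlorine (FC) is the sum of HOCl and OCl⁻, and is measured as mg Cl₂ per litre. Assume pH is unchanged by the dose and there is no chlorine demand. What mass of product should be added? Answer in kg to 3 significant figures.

Volume: 1710 m³ = 1,710,000 L.
[OCl⁻]/[HOCl] = 10^(pH − pKa) = 10^(8.06 − 7.51) = 3.548; fraction as HOCl = 1/(1 + 3.548) = 0.2199.
Free chlorine required for 1.31 ppm HOCl: 1.31 / 0.2199 = 5.958 ppm.
FC to add: 5.958 − 0.3 = 5.658 mg/L as Cl₂.
Cl₂ equivalent: 5.658 mg/L × 1,710,000 L = 9675 g.
Product at 63.8% available Cl: 9675 / 0.638 = 15,170 g.

15.2 kg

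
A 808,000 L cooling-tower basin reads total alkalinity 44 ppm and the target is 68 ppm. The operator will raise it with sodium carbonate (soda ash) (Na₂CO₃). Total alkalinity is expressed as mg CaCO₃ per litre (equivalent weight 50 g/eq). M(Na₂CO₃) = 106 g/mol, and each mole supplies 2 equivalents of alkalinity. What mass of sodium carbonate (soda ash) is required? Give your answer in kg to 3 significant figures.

Alkalinity to add: (68 − 44) = 24 mg/L as CaCO₃ × 808,000 L = 19,390 g as CaCO₃.
Equivalents: 19,390 g ÷ 50 g/eq = 387.8 eq.
Each mole of Na₂CO₃ supplies 2 eq, so 387.8 / 2 = 193.9 mol.
Mass: 193.9 mol × 106 g/mol = 20,560 g.

20.6 kg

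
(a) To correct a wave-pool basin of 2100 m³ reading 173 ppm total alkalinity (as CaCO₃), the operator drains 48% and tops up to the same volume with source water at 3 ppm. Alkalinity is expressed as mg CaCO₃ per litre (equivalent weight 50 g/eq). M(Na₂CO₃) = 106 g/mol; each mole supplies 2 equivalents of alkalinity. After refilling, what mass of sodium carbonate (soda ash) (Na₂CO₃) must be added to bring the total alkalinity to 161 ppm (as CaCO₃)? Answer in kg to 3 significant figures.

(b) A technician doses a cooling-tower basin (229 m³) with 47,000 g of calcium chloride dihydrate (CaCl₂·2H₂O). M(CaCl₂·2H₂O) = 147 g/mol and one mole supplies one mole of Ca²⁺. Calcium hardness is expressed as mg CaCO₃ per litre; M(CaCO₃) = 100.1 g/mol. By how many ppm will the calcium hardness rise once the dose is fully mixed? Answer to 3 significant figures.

(a) Volume: 2100 m³ = 2,100,000 L.
(a) After draining 48% and refilling: 173 × 0.52 + 3 × 0.48 = 91.4 ppm.
(a) Deficit to target: 161 − 91.4 = 69.6 mg/L.
(a) As CaCO₃: 69.6 mg/L × 2,100,000 L = 146,200 g; ÷ 50 g/eq ÷ 2 = 1462 mol Na₂CO₃.
(a) Mass: 1462 × 106 = 154,900 g.

(b) Volume: 229 m³ = 229,000 L.
(b) Moles of Ca²⁺: 47,000 g ÷ 147 g/mol = 319.7 mol.
(b) As CaCO₃: 319.7 mol × 100.1 g/mol = 32,000 g.
(b) Rise: 32,000 g / 229,000 L × 1000 = 139.8 mg/L.

(a) 155 kg; (b) 140 ppm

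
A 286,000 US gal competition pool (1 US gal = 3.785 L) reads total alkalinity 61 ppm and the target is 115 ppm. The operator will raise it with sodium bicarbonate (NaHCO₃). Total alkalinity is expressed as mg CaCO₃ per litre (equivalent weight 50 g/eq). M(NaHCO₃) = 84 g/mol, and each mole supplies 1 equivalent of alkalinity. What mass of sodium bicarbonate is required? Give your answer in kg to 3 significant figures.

98.2 kg

Volume: 286,000 US gal × 3.785 L/gal = 1,082,510 L.
Alkalinity to add: (115 − 61) = 54 mg/L as CaCO₃ × 1,082,510 L = 58,460 g as CaCO₃.
Equivalents: 58,460 g ÷ 50 g/eq = 1169 eq.
NaHCO₃ supplies 1 eq per mole → 1169 mol.
Mass: 1169 mol × 84 g/mol = 98,210 g.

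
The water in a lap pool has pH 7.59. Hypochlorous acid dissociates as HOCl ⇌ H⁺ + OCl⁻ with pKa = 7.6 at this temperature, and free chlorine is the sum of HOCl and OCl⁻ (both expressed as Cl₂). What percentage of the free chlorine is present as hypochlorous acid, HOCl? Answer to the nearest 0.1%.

50.6%

[OCl⁻]/[HOCl] = 10^(pH − pKa) = 10^(7.59 − 7.6) = 10^-0.01 = 0.9772.
Fraction as HOCl = 1 / (1 + 0.9772) = 0.5058.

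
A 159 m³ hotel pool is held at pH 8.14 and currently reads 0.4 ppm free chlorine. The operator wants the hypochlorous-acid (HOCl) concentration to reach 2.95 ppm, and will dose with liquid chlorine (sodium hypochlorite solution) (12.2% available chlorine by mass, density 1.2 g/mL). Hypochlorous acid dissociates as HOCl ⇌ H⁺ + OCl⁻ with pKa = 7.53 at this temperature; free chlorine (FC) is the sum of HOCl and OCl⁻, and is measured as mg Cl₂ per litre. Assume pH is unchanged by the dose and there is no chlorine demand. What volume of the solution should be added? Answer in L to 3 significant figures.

Volume: 159 m³ = 159,000 L.
[OCl⁻]/[HOCl] = 10^(pH − pKa) = 10^(8.14 − 7.53) = 4.074; fraction as HOCl = 1/(1 + 4.074) = 0.1971.
Free chlorine required for 2.95 ppm HOCl: 2.95 / 0.1971 = 14.97 ppm.
FC to add: 14.97 − 0.4 = 14.57 mg/L as Cl₂.
Cl₂ equivalent: 14.57 mg/L × 159,000 L = 2316 g.
Product at 12.2% available Cl: 2316 / 0.122 = 18,990 g.
Volume: 18,990 g ÷ 1.2 g/mL = 15,820 mL.

15.8 L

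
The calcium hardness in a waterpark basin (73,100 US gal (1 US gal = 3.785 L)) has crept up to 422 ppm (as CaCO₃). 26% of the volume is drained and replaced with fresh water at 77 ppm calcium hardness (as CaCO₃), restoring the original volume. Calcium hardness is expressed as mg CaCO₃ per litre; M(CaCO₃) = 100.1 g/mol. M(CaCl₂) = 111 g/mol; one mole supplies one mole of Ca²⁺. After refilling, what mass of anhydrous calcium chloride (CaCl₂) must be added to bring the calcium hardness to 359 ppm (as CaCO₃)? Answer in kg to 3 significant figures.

Volume: 73,100 US gal × 3.785 L/gal = 276,684 L.
After draining 26% and refilling: 422 × 0.74 + 77 × 0.26 = 332.3 ppm.
Deficit to target: 359 − 332.3 = 26.7 mg/L.
As CaCO₃: 26.7 mg/L × 276,684 L = 7387 g; ÷ 100.1 = 73.8 mol Ca²⁺.
Mass: 73.8 × 111 = 8192 g.

8.19 kg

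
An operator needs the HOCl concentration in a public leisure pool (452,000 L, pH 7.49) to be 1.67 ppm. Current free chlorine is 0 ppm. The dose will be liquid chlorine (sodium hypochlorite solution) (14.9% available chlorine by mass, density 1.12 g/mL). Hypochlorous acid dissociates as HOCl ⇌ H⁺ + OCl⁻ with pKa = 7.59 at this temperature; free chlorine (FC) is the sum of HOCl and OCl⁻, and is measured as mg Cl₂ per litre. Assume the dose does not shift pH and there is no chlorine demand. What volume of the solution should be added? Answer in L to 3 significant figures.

[OCl⁻]/[HOCl] = 10^(pH − pKa) = 10^(7.49 − 7.59) = 0.7943; fraction as HOCl = 1/(1 + 0.7943) = 0.5573.
Free chlorine required for 1.67 ppm HOCl: 1.67 / 0.5573 = 2.997 ppm.
FC to add: 2.997 − 0 = 2.997 mg/L as Cl₂.
Cl₂ equivalent: 2.997 mg/L × 452,000 L = 1354 g.
Product at 14.9% available Cl: 1354 / 0.149 = 9090 g.
Volume: 9090 g ÷ 1.12 g/mL = 8116 mL.

8.12 L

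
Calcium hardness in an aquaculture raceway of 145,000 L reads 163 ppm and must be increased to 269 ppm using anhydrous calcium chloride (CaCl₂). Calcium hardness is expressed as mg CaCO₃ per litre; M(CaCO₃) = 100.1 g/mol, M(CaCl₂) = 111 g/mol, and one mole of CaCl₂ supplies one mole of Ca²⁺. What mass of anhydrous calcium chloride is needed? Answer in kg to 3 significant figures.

Hardness to add: (269 − 163) = 106 mg/L as CaCO₃ × 145,000 L = 15,370 g as CaCO₃.
Moles of Ca²⁺ (1 mol Ca²⁺ ≡ 1 mol CaCO₃): 15,370 / 100.1 g/mol = 153.5 mol.
Mass of CaCl₂: 153.5 × 111 = 17,040 g.

17.0 kg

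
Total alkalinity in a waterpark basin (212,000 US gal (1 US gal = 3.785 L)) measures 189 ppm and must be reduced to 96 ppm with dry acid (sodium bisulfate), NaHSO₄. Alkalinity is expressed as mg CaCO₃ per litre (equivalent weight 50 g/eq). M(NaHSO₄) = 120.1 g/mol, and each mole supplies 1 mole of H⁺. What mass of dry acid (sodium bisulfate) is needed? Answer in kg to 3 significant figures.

179 kg

Volume: 212,000 US gal × 3.785 L/gal = 802,420 L.
Alkalinity to neutralize: (189 − 96) = 93 mg/L as CaCO₃ × 802,420 L = 74,630 g as CaCO₃.
Equivalents of H⁺ required: 74,630 ÷ 50 g/eq = 1493 eq = 1493 mol NaHSO₄.
Mass of NaHSO₄: 1493 × 120.1 = 179,200 g.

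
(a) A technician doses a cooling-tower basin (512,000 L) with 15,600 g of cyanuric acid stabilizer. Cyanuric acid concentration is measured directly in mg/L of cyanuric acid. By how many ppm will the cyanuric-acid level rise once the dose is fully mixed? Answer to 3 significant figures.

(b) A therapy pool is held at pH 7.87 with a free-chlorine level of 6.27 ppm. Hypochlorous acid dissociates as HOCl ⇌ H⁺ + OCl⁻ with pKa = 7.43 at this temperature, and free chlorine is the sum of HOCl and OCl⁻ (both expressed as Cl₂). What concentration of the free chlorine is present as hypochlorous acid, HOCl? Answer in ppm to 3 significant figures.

(a) Rise: 15,600 g / 512,000 L × 1000 = 30.47 mg/L.

(b) [OCl⁻]/[HOCl] = 10^(pH − pKa) = 10^(7.87 − 7.43) = 10^0.44 = 2.754.
(b) Fraction as HOCl = 1 / (1 + 2.754) = 0.2664.
(b) HOCl = 0.2664 × 6.27 ppm = 1.67 ppm.

(a) 30.5 ppm; (b) 1.67 ppm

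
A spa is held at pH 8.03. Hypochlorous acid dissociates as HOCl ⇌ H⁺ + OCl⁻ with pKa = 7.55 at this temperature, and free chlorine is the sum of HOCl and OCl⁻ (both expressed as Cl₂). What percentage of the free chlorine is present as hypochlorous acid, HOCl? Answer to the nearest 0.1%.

[OCl⁻]/[HOCl] = 10^(pH − pKa) = 10^(8.03 − 7.55) = 10^0.48 = 3.02.
Fraction as HOCl = 1 / (1 + 3.02) = 0.2488.

24.9%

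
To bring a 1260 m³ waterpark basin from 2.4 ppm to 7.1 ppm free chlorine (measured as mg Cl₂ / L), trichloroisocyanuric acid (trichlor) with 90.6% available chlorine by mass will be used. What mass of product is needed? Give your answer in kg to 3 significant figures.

Volume: 1260 m³ = 1,260,000 L.
Chlorine deficit: 7.1 − 2.4 = 4.7 ppm = 4.7 mg/L as Cl₂.
Cl₂ equivalent needed: 4.7 mg/L × 1,260,000 L = 5,922,000 mg = 5922 g.
Product at 90.6% available chlorine: 5922 / 0.906 = 6536 g.

6.54 kg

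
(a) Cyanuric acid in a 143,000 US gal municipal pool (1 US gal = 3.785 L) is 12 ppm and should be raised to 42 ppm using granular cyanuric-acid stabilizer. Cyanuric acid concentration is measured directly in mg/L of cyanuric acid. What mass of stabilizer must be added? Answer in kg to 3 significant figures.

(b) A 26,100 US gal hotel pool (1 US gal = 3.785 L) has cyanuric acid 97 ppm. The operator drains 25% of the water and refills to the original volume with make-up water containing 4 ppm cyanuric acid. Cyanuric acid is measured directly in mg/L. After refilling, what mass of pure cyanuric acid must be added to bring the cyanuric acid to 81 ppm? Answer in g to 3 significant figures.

(a) 16.2 kg; (b) 716 g

(a) Volume: 143,000 US gal × 3.785 L/gal = 541,255 L.
(a) CYA to add: (42 − 12) = 30 mg/L × 541,255 L = 16,240 g cyanuric acid.

(b) Volume: 26,100 US gal × 3.785 L/gal = 98,788 L.
(b) After draining 25% and refilling: 97 × 0.75 + 4 × 0.25 = 73.75 ppm.
(b) Deficit to target: 81 − 73.75 = 7.25 mg/L.
(b) Mass: 7.25 mg/L × 98,788 L = 716.2 g cyanuric acid.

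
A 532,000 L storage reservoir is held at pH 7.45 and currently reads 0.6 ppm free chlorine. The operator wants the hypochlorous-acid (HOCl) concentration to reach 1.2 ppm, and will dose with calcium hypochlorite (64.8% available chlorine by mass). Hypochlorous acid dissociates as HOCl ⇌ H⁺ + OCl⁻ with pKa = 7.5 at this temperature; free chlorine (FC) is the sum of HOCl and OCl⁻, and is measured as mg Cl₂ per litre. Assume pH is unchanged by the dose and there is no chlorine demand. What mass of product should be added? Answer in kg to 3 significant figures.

1.37 kg

[OCl⁻]/[HOCl] = 10^(pH − pKa) = 10^(7.45 − 7.5) = 0.8913; fraction as HOCl = 1/(1 + 0.8913) = 0.5288.
Free chlorine required for 1.2 ppm HOCl: 1.2 / 0.5288 = 2.27 ppm.
FC to add: 2.27 − 0.6 = 1.67 mg/L as Cl₂.
Cl₂ equivalent: 1.67 mg/L × 532,000 L = 888.2 g.
Product at 64.8% available Cl: 888.2 / 0.648 = 1371 g.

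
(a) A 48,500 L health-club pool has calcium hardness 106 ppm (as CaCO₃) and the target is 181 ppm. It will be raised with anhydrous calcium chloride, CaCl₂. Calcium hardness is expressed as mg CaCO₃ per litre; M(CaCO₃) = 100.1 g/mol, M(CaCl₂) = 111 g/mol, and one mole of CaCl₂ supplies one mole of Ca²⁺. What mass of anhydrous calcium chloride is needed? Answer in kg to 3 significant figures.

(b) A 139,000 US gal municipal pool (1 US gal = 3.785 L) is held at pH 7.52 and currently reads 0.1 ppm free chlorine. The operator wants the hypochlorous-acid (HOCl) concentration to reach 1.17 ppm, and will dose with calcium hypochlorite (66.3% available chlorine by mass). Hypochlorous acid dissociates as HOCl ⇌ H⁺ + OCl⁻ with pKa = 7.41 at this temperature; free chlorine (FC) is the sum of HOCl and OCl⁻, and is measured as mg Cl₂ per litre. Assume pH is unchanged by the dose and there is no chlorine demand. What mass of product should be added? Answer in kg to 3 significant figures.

(a) Hardness to add: (181 − 106) = 75 mg/L as CaCO₃ × 48,500 L = 3638 g as CaCO₃.
(a) Moles of Ca²⁺ (1 mol Ca²⁺ ≡ 1 mol CaCO₃): 3638 / 100.1 g/mol = 36.34 mol.
(a) Mass of CaCl₂: 36.34 × 111 = 4034 g.

(b) Volume: 139,000 US gal × 3.785 L/gal = 526,115 L.
(b) [OCl⁻]/[HOCl] = 10^(pH − pKa) = 10^(7.52 − 7.41) = 1.288; fraction as HOCl = 1/(1 + 1.288) = 0.437.
(b) Free chlorine required for 1.17 ppm HOCl: 1.17 / 0.437 = 2.677 ppm.
(b) FC to add: 2.677 − 0.1 = 2.577 mg/L as Cl₂.
(b) Cl₂ equivalent: 2.577 mg/L × 526,115 L = 1356 g.
(b) Product at 66.3% available Cl: 1356 / 0.663 = 2045 g.

(a) 4.03 kg; (b) 2.05 kg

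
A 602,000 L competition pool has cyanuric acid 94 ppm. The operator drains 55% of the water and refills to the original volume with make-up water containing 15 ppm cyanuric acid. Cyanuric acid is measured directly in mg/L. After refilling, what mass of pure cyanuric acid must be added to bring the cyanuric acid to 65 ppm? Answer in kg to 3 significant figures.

After draining 55% and refilling: 94 × 0.45 + 15 × 0.55 = 50.55 ppm.
Deficit to target: 65 − 50.55 = 14.45 mg/L.
Mass: 14.45 mg/L × 602,000 L = 8699 g cyanuric acid.

8.70 kg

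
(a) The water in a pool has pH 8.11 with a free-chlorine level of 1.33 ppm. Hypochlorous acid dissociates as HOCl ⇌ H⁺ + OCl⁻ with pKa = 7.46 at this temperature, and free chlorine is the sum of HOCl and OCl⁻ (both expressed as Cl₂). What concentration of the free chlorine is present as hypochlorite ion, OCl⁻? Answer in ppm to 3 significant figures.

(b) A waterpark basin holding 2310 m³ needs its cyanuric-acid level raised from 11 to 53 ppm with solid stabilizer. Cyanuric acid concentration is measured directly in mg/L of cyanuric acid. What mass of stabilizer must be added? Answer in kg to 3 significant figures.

(a) [OCl⁻]/[HOCl] = 10^(pH − pKa) = 10^(8.11 − 7.46) = 10^0.65 = 4.467.
(a) Fraction as HOCl = 1 / (1 + 4.467) = 0.1829.
(a) OCl⁻ = (1 − 0.1829) × 1.33 ppm = 1.087 ppm.

(b) Volume: 2310 m³ = 2,310,000 L.
(b) CYA to add: (53 − 11) = 42 mg/L × 2,310,000 L = 97,020 g cyanuric acid.

(a) 1.09 ppm; (b) 97.0 kg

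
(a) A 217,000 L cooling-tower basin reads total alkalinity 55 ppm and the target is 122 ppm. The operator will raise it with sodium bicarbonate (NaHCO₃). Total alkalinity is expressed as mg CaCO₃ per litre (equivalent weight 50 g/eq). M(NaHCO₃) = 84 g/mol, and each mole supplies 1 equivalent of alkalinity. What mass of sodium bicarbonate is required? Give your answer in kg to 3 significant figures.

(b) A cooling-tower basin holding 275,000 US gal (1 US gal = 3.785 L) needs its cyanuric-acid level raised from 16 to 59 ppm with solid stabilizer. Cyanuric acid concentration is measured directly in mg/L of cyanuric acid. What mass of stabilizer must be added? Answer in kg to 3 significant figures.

(a) Alkalinity to add: (122 − 55) = 67 mg/L as CaCO₃ × 217,000 L = 14,540 g as CaCO₃.
(a) Equivalents: 14,540 g ÷ 50 g/eq = 290.8 eq.
(a) NaHCO₃ supplies 1 eq per mole → 290.8 mol.
(a) Mass: 290.8 mol × 84 g/mol = 24,430 g.

(b) Volume: 275,000 US gal × 3.785 L/gal = 1,040,875 L.
(b) CYA to add: (59 − 16) = 43 mg/L × 1,040,875 L = 44,760 g cyanuric acid.

(a) 24.4 kg; (b) 44.8 kg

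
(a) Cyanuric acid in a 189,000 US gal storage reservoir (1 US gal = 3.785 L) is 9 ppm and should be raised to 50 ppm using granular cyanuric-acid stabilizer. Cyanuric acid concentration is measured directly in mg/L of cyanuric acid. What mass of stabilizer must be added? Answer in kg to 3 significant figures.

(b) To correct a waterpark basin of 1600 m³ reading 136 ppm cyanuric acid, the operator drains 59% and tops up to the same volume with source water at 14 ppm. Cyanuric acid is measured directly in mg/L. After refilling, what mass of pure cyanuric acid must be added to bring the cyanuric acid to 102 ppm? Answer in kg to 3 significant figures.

(a) Volume: 189,000 US gal × 3.785 L/gal = 715,365 L.
(a) CYA to add: (50 − 9) = 41 mg/L × 715,365 L = 29,330 g cyanuric acid.

(b) Volume: 1600 m³ = 1,600,000 L.
(b) After draining 59% and refilling: 136 × 0.41 + 14 × 0.59 = 64.02 ppm.
(b) Deficit to target: 102 − 64.02 = 37.98 mg/L.
(b) Mass: 37.98 mg/L × 1,600,000 L = 60,770 g cyanuric acid.

(a) 29.3 kg; (b) 60.8 kg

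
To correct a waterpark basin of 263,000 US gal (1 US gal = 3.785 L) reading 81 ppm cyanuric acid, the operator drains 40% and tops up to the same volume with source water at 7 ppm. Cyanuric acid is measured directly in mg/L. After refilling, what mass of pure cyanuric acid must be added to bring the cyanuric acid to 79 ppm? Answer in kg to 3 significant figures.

27.5 kg

Volume: 263,000 US gal × 3.785 L/gal = 995,455 L.
After draining 40% and refilling: 81 × 0.60 + 7 × 0.40 = 51.4 ppm.
Deficit to target: 79 − 51.4 = 27.6 mg/L.
Mass: 27.6 mg/L × 995,455 L = 27,470 g cyanuric acid.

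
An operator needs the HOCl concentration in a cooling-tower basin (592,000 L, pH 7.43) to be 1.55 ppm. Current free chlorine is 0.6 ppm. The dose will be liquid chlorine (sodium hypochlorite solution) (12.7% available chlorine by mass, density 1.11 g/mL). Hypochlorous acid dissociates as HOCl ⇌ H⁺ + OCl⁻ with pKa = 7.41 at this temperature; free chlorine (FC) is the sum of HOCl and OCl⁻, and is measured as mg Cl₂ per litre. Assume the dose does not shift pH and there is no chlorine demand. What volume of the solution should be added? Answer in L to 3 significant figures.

10.8 L

[OCl⁻]/[HOCl] = 10^(pH − pKa) = 10^(7.43 − 7.41) = 1.047; fraction as HOCl = 1/(1 + 1.047) = 0.4885.
Free chlorine required for 1.55 ppm HOCl: 1.55 / 0.4885 = 3.173 ppm.
FC to add: 3.173 − 0.6 = 2.573 mg/L as Cl₂.
Cl₂ equivalent: 2.573 mg/L × 592,000 L = 1523 g.
Product at 12.7% available Cl: 1523 / 0.127 = 11,990 g.
Volume: 11,990 g ÷ 1.11 g/mL = 10,810 mL.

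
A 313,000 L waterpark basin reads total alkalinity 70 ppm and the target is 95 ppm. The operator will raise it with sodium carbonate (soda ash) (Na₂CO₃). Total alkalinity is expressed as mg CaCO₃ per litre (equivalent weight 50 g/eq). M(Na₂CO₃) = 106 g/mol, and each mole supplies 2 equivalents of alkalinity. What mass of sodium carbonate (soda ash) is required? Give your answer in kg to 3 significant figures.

Alkalinity to add: (95 − 70) = 25 mg/L as CaCO₃ × 313,000 L = 7825 g as CaCO₃.
Equivalents: 7825 g ÷ 50 g/eq = 156.5 eq.
Each mole of Na₂CO₃ supplies 2 eq, so 156.5 / 2 = 78.25 mol.
Mass: 78.25 mol × 106 g/mol = 8294 g.

8.29 kg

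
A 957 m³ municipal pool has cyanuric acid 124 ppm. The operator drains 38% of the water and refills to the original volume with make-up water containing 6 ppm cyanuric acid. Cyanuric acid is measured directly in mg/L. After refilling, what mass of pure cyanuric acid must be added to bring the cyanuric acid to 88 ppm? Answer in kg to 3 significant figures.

Volume: 957 m³ = 957,000 L.
After draining 38% and refilling: 124 × 0.62 + 6 × 0.38 = 79.16 ppm.
Deficit to target: 88 − 79.16 = 8.84 mg/L.
Mass: 8.84 mg/L × 957,000 L = 8460 g cyanuric acid.

8.46 kg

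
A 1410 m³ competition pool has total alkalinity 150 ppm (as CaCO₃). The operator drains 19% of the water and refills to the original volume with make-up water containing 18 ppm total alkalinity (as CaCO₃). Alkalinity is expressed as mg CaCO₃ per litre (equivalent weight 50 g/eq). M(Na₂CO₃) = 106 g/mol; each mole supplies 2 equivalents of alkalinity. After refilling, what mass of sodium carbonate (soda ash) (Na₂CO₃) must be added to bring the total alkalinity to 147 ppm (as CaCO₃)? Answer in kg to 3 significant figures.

33.0 kg

Volume: 1410 m³ = 1,410,000 L.
After draining 19% and refilling: 150 × 0.81 + 18 × 0.19 = 124.92 ppm.
Deficit to target: 147 − 124.92 = 22.08 mg/L.
As CaCO₃: 22.08 mg/L × 1,410,000 L = 31,130 g; ÷ 50 g/eq ÷ 2 = 311.3 mol Na₂CO₃.
Mass: 311.3 × 106 = 33,000 g.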